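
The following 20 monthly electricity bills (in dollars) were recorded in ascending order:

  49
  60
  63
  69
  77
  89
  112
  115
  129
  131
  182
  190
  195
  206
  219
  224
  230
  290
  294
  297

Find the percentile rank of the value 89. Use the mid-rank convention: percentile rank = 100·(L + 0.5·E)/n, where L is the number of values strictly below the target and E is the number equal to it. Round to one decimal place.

Count below 89: L = 5; count equal: E = 1; n = 20.
Percentile rank = 100·(5 + 0.5·1)/20 = 100·5.5/20 = 27.5.

27.5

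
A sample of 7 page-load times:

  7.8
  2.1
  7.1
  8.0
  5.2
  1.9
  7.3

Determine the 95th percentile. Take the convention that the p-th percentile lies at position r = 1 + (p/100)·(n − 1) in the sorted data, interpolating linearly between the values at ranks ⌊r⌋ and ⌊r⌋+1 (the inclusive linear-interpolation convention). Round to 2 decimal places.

7.94

Sorted: 1.9, 2.1, 5.2, 7.1, 7.3, 7.8, 8.0.
n = 7.
r = 1 + (95/100)·(7 − 1) = 1 + 5.7 = 6.7.
Rank 6 is 7.8 and rank 7 is 8.0.
Interpolate: 7.8 + 0.7·(8.0 − 7.8) = 7.8 + 0.7·0.2 = 7.94.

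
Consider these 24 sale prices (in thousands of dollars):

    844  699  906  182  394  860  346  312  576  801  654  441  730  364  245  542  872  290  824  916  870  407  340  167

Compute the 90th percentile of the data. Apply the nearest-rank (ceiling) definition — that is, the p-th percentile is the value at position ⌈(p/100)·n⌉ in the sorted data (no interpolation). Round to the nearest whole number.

872

Sorted: 167, 182, 245, 290, 312, 340, 346, 364, 394, 407, 441, 542, 576, 654, 699, 730, 801, 824, 844, 860, 870, 872, 906, 916.
n = 24.
Position = ⌈90/100 · 24⌉ = ⌈21.6⌉ = 22.
The value at rank 22 is 872.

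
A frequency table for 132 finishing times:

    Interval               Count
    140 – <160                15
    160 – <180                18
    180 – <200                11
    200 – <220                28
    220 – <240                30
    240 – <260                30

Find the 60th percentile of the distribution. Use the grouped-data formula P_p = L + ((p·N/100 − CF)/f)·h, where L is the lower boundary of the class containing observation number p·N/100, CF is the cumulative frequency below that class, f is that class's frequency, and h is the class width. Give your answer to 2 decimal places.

224.80

N = 132; target position k = 60/100 · 132 = 79.2.
Cumulative frequencies: 15, 33, 44, 72, 102, 132.
Observation 79.2 falls in the class 220 – <240.
L = 220, CF = 72, f = 30, h = 20.
P60 = 220 + ((79.2 − 72)/30)·20 = 220 + 4.8 = 224.8.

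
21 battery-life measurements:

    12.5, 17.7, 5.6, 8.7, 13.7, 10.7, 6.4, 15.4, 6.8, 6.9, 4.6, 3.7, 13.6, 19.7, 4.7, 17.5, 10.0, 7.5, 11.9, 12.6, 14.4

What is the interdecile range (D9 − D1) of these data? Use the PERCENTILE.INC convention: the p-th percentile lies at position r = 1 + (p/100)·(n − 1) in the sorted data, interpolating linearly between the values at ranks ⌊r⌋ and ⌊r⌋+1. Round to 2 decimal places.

12.80

Sorted: 3.7, 4.6, 4.7, 5.6, 6.4, 6.8, 6.9, 7.5, 8.7, 10.0, 10.7, 11.9, 12.5, 12.6, 13.6, 13.7, 14.4, 15.4, 17.5, 17.7, 19.7.
n = 21.
P10: r = 3 (integer) → 4.7.
P90: r = 19 (integer) → 17.5.
Difference: 17.5 − 4.7 = 12.8.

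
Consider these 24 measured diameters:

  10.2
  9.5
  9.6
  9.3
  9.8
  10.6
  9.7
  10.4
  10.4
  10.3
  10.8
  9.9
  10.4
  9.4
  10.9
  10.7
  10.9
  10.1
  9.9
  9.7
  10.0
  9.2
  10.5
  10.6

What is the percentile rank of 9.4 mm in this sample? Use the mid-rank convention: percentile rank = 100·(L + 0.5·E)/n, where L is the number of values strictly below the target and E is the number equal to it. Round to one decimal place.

Sorted: 9.2, 9.3, 9.4, 9.5, 9.6, 9.7, 9.7, 9.8, 9.9, 9.9, 10.0, 10.1, 10.2, 10.3, 10.4, 10.4, 10.4, 10.5, 10.6, 10.6, 10.7, 10.8, 10.9, 10.9.
Count below 9.4: L = 2; count equal: E = 1; n = 24.
Percentile rank = 100·(2 + 0.5·1)/24 = 100·2.5/24 = 10.42.

10.4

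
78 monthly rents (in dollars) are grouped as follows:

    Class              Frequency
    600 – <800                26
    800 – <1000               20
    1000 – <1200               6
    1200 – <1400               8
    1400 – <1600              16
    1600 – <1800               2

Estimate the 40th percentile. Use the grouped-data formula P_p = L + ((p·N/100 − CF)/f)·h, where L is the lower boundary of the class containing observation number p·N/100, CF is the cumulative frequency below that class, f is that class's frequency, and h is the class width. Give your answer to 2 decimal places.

852.00

N = 78; target position k = 40/100 · 78 = 31.2.
Cumulative frequencies: 26, 46, 52, 60, 76, 78.
Observation 31.2 falls in the class 800 – <1000.
L = 800, CF = 26, f = 20, h = 200.
P40 = 800 + ((31.2 − 26)/20)·200 = 800 + 52 = 852.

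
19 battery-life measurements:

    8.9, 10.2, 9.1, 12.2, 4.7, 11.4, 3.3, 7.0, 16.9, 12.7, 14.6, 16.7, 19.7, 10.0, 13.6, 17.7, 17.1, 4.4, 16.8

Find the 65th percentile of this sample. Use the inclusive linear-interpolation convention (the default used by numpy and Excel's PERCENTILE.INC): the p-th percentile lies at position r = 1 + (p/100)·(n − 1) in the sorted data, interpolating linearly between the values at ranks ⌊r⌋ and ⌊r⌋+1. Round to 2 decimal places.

Sorted: 3.3, 4.4, 4.7, 7.0, 8.9, 9.1, 10.0, 10.2, 11.4, 12.2, 12.7, 13.6, 14.6, 16.7, 16.8, 16.9, 17.1, 17.7, 19.7.
n = 19.
r = 1 + (65/100)·(19 − 1) = 1 + 11.7 = 12.7.
Rank 12 is 13.6 and rank 13 is 14.6.
Interpolate: 13.6 + 0.7·(14.6 − 13.6) = 13.6 + 0.7·1 = 14.3.

14.30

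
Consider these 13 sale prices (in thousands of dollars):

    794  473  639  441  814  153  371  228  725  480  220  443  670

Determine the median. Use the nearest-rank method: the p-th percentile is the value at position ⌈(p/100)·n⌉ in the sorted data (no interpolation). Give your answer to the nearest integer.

473

Sorted: 153, 220, 228, 371, 441, 443, 473, 480, 639, 670, 725, 794, 814.
n = 13.
Position = ⌈50/100 · 13⌉ = ⌈6.5⌉ = 7.
The value at rank 7 is 473.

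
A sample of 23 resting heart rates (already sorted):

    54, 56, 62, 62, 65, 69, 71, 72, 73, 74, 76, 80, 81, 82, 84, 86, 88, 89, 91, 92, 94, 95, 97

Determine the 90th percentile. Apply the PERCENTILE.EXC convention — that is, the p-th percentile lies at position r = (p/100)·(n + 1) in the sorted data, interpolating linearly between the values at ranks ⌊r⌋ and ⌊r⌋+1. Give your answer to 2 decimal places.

94.60

n = 23.
r = (90/100)·(23 + 1) = 21.6.
Rank 21 is 94 and rank 22 is 95.
Interpolate: 94 + 0.6·(95 − 94) = 94 + 0.6·1 = 94.6.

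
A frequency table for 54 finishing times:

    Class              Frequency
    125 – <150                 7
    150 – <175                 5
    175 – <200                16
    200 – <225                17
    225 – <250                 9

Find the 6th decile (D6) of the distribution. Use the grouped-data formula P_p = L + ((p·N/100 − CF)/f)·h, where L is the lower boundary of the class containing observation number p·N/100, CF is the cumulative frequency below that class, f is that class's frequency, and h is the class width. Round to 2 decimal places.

N = 54; target position k = 60/100 · 54 = 32.4.
Cumulative frequencies: 7, 12, 28, 45, 54.
Observation 32.4 falls in the class 200 – <225.
L = 200, CF = 28, f = 17, h = 25.
P60 = 200 + ((32.4 − 28)/17)·25 = 200 + 6.47059 = 206.471.

206.47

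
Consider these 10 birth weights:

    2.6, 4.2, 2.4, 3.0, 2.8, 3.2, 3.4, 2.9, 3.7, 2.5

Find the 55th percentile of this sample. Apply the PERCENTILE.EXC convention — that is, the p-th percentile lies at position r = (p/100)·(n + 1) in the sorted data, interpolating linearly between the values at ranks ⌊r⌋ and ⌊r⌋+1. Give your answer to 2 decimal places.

Sorted: 2.4, 2.5, 2.6, 2.8, 2.9, 3.0, 3.2, 3.4, 3.7, 4.2.
n = 10.
r = (55/100)·(10 + 1) = 6.05.
Rank 6 is 3.0 and rank 7 is 3.2.
Interpolate: 3.0 + 0.05·(3.2 − 3.0) = 3.0 + 0.05·0.2 = 3.01.

3.01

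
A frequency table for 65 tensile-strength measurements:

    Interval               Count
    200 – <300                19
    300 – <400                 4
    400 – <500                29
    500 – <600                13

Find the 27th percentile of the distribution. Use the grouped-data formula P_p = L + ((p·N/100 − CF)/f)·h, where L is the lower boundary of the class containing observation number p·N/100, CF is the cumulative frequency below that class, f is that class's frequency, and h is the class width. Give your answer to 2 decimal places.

292.37

N = 65; target position k = 27/100 · 65 = 17.55.
Cumulative frequencies: 19, 23, 52, 65.
Observation 17.55 falls in the class 200 – <300.
L = 200, CF = 0, f = 19, h = 100.
P27 = 200 + ((17.55 − 0)/19)·100 = 200 + 92.3684 = 292.368.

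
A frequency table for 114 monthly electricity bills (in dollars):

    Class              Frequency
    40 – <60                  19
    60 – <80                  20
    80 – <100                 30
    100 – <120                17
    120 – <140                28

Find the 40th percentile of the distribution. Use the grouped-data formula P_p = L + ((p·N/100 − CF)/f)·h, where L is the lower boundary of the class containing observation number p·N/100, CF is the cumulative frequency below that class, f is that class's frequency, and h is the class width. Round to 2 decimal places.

84.40

N = 114; target position k = 40/100 · 114 = 45.6.
Cumulative frequencies: 19, 39, 69, 86, 114.
Observation 45.6 falls in the class 80 – <100.
L = 80, CF = 39, f = 30, h = 20.
P40 = 80 + ((45.6 − 39)/30)·20 = 80 + 4.4 = 84.4.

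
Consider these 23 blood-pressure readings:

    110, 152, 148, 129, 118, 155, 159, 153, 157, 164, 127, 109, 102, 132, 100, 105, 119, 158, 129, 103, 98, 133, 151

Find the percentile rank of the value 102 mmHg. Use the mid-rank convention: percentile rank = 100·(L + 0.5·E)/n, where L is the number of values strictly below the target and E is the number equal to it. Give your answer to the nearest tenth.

Sorted: 98, 100, 102, 103, 105, 109, 110, 118, 119, 127, 129, 129, 132, 133, 148, 151, 152, 153, 155, 157, 158, 159, 164.
Count below 102: L = 2; count equal: E = 1; n = 23.
Percentile rank = 100·(2 + 0.5·1)/23 = 100·2.5/23 = 10.87.

10.9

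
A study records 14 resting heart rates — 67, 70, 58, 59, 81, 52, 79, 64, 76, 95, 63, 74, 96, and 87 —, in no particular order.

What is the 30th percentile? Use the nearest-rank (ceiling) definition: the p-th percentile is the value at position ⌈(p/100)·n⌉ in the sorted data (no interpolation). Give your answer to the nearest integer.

64

Sorted: 52, 58, 59, 63, 64, 67, 70, 74, 76, 79, 81, 87, 95, 96.
n = 14.
Position = ⌈30/100 · 14⌉ = ⌈4.2⌉ = 5.
The value at rank 5 is 64.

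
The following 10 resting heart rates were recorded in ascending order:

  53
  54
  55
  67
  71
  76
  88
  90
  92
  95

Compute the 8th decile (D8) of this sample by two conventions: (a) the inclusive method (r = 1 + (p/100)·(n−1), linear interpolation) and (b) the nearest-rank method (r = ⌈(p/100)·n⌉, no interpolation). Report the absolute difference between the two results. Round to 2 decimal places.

0.40

n = 10.
(a) r = 8.2; between ranks 8 (90) and 9 (92): 90.4.
(b) the nearest-rank method: rank 8 → 90.
|90.4 − 90| = 0.4.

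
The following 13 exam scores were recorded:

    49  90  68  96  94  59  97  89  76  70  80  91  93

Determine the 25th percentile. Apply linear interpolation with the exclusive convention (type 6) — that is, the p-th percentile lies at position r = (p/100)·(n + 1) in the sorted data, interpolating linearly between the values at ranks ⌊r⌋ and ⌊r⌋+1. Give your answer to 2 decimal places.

69.00

Sorted: 49, 59, 68, 70, 76, 80, 89, 90, 91, 93, 94, 96, 97.
n = 13.
r = (25/100)·(13 + 1) = 3.5.
Rank 3 is 68 and rank 4 is 70.
Interpolate: 68 + 0.5·(70 − 68) = 68 + 0.5·2 = 69.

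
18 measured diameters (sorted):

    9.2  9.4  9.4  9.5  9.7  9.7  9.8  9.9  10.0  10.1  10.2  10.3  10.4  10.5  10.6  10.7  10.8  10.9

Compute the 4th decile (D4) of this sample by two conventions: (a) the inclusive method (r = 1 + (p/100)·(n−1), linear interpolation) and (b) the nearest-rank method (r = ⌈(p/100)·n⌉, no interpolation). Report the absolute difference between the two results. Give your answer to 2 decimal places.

0.02

n = 18.
(a) r = 7.8; between ranks 7 (9.8) and 8 (9.9): 9.88.
(b) the nearest-rank method: rank 8 → 9.9.
|9.88 − 9.9| = 0.02.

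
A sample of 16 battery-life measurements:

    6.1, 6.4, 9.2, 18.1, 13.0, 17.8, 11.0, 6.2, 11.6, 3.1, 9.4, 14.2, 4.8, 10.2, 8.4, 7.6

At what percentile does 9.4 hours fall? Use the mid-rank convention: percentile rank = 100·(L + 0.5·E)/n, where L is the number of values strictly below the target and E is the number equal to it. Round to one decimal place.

Sorted: 3.1, 4.8, 6.1, 6.2, 6.4, 7.6, 8.4, 9.2, 9.4, 10.2, 11.0, 11.6, 13.0, 14.2, 17.8, 18.1.
Count below 9.4: L = 8; count equal: E = 1; n = 16.
Percentile rank = 100·(8 + 0.5·1)/16 = 100·8.5/16 = 53.12.

53.1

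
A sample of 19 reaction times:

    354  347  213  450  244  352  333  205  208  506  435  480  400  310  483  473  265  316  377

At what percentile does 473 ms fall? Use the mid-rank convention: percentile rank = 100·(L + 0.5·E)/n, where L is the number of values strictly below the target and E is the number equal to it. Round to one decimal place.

Sorted: 205, 208, 213, 244, 265, 310, 316, 333, 347, 352, 354, 377, 400, 435, 450, 473, 480, 483, 506.
Count below 473: L = 15; count equal: E = 1; n = 19.
Percentile rank = 100·(15 + 0.5·1)/19 = 100·15.5/19 = 81.58.

81.6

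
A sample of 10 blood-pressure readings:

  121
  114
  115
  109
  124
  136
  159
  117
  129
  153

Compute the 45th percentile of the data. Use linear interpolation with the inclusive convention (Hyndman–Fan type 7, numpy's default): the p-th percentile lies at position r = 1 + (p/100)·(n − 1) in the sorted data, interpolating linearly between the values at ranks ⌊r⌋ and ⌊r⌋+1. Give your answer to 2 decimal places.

Sorted: 109, 114, 115, 117, 121, 124, 129, 136, 153, 159.
n = 10.
r = 1 + (45/100)·(10 − 1) = 1 + 4.05 = 5.05.
Rank 5 is 121 and rank 6 is 124.
Interpolate: 121 + 0.05·(124 − 121) = 121 + 0.05·3 = 121.15.

121.15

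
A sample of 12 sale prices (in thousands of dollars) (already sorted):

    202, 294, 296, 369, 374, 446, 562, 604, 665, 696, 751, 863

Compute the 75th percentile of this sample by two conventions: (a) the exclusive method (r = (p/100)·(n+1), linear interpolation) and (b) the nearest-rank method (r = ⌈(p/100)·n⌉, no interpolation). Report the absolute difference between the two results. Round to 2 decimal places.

23.25

n = 12.
(a) r = 9.75; between ranks 9 (665) and 10 (696): 688.25.
(b) the nearest-rank method: rank 9 → 665.
|688.25 − 665| = 23.25.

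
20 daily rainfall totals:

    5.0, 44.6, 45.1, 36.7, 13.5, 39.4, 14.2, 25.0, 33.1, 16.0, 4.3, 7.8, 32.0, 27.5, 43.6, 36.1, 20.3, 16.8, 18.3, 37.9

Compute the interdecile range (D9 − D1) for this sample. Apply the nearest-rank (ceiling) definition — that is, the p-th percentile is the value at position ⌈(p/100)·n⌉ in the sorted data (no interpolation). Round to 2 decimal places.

38.60

Sorted: 4.3, 5.0, 7.8, 13.5, 14.2, 16.0, 16.8, 18.3, 20.3, 25.0, 27.5, 32.0, 33.1, 36.1, 36.7, 37.9, 39.4, 43.6, 44.6, 45.1.
n = 20.
P10: rank ⌈10/100·20⌉ = 2 → 5.
P90: rank ⌈90/100·20⌉ = 18 → 43.6.
Difference: 43.6 − 5 = 38.6.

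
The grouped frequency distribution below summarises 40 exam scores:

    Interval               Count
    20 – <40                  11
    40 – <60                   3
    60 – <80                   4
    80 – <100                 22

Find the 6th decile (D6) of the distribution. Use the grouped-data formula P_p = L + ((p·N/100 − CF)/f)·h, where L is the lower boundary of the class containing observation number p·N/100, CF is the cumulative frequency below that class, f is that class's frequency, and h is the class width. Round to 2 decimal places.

85.45

N = 40; target position k = 60/100 · 40 = 24.
Cumulative frequencies: 11, 14, 18, 40.
Observation 24 falls in the class 80 – <100.
L = 80, CF = 18, f = 22, h = 20.
P60 = 80 + ((24 − 18)/22)·20 = 80 + 5.45455 = 85.4545.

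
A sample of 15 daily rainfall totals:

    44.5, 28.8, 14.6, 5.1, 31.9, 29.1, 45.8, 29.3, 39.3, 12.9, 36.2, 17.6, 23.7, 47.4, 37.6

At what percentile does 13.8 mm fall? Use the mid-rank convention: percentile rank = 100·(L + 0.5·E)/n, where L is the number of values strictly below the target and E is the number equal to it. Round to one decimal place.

Sorted: 5.1, 12.9, 14.6, 17.6, 23.7, 28.8, 29.1, 29.3, 31.9, 36.2, 37.6, 39.3, 44.5, 45.8, 47.4.
Count below 13.8: L = 2; count equal: E = 0; n = 15.
Percentile rank = 100·(2 + 0.5·0)/15 = 100·2/15 = 13.33.

13.3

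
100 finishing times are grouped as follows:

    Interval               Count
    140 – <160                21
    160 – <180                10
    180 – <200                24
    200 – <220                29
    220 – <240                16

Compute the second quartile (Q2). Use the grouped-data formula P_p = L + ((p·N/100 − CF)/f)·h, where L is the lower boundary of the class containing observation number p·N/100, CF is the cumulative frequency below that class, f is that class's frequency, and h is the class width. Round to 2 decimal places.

N = 100; target position k = 50/100 · 100 = 50.
Cumulative frequencies: 21, 31, 55, 84, 100.
Observation 50 falls in the class 180 – <200.
L = 180, CF = 31, f = 24, h = 20.
P50 = 180 + ((50 − 31)/24)·20 = 180 + 15.8333 = 195.833.

195.83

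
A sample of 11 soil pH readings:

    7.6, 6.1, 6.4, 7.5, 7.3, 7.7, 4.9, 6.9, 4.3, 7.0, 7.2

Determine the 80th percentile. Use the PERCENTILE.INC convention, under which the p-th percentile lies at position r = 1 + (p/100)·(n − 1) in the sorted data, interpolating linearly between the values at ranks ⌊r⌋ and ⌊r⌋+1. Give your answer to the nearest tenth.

7.5

Sorted: 4.3, 4.9, 6.1, 6.4, 6.9, 7.0, 7.2, 7.3, 7.5, 7.6, 7.7.
n = 11.
r = 1 + (80/100)·(11 − 1) = 1 + 8 = 9.
r is an integer, so P80 is the value at rank 9: 7.5.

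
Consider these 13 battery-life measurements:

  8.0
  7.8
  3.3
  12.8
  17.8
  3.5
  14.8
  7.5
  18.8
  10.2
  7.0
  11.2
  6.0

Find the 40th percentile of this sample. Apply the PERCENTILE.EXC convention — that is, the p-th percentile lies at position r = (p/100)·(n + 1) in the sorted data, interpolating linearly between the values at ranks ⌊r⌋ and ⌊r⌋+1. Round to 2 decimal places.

Sorted: 3.3, 3.5, 6.0, 7.0, 7.5, 7.8, 8.0, 10.2, 11.2, 12.8, 14.8, 17.8, 18.8.
n = 13.
r = (40/100)·(13 + 1) = 5.6.
Rank 5 is 7.5 and rank 6 is 7.8.
Interpolate: 7.5 + 0.6·(7.8 − 7.5) = 7.5 + 0.6·0.3 = 7.68.

7.68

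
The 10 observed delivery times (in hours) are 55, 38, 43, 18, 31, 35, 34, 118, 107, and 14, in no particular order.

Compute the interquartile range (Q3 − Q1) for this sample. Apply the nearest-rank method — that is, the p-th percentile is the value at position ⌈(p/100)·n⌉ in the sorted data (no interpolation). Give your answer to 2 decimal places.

Sorted: 14, 18, 31, 34, 35, 38, 43, 55, 107, 118.
n = 10.
P25: rank ⌈25/100·10⌉ = 3 → 31.
P75: rank ⌈75/100·10⌉ = 8 → 55.
Difference: 55 − 31 = 24.

24.00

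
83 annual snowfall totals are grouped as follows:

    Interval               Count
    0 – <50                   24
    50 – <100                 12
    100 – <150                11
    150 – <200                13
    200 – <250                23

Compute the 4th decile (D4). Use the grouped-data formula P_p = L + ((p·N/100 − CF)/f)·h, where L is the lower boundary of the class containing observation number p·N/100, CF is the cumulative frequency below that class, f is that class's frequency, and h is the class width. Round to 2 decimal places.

N = 83; target position k = 40/100 · 83 = 33.2.
Cumulative frequencies: 24, 36, 47, 60, 83.
Observation 33.2 falls in the class 50 – <100.
L = 50, CF = 24, f = 12, h = 50.
P40 = 50 + ((33.2 − 24)/12)·50 = 50 + 38.3333 = 88.3333.

88.33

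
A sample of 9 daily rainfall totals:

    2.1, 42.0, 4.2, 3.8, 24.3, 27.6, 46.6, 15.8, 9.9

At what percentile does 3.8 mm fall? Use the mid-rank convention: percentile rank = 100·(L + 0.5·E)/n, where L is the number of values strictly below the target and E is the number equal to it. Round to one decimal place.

16.7

Sorted: 2.1, 3.8, 4.2, 9.9, 15.8, 24.3, 27.6, 42.0, 46.6.
Count below 3.8: L = 1; count equal: E = 1; n = 9.
Percentile rank = 100·(1 + 0.5·1)/9 = 100·1.5/9 = 16.67.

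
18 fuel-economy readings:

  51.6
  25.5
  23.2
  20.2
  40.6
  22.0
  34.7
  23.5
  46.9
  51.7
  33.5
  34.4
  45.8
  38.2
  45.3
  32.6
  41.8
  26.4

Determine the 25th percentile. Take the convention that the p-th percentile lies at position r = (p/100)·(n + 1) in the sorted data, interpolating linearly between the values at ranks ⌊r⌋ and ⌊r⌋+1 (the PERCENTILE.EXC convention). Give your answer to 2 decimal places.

Sorted: 20.2, 22.0, 23.2, 23.5, 25.5, 26.4, 32.6, 33.5, 34.4, 34.7, 38.2, 40.6, 41.8, 45.3, 45.8, 46.9, 51.6, 51.7.
n = 18.
r = (25/100)·(18 + 1) = 4.75.
Rank 4 is 23.5 and rank 5 is 25.5.
Interpolate: 23.5 + 0.75·(25.5 − 23.5) = 23.5 + 0.75·2 = 25.

25.00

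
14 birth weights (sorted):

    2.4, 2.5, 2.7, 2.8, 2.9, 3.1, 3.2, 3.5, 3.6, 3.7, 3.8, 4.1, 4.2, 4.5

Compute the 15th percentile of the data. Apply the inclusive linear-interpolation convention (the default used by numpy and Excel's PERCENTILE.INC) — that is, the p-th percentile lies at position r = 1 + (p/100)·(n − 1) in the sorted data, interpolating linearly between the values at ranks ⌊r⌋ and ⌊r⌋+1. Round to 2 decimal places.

2.69

n = 14.
r = 1 + (15/100)·(14 − 1) = 1 + 1.95 = 2.95.
Rank 2 is 2.5 and rank 3 is 2.7.
Interpolate: 2.5 + 0.95·(2.7 − 2.5) = 2.5 + 0.95·0.2 = 2.69.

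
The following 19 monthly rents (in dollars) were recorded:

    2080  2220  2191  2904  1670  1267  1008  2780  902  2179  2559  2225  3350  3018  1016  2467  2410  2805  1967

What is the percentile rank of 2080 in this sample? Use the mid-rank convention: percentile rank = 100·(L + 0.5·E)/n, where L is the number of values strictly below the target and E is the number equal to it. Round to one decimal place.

Sorted: 902, 1008, 1016, 1267, 1670, 1967, 2080, 2179, 2191, 2220, 2225, 2410, 2467, 2559, 2780, 2805, 2904, 3018, 3350.
Count below 2080: L = 6; count equal: E = 1; n = 19.
Percentile rank = 100·(6 + 0.5·1)/19 = 100·6.5/19 = 34.21.

34.2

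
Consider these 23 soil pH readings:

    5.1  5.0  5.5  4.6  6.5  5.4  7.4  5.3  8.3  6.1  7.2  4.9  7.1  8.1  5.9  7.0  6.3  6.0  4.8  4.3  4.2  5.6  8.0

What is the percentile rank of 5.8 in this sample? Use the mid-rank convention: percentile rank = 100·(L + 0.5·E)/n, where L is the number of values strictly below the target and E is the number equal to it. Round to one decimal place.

Sorted: 4.2, 4.3, 4.6, 4.8, 4.9, 5.0, 5.1, 5.3, 5.4, 5.5, 5.6, 5.9, 6.0, 6.1, 6.3, 6.5, 7.0, 7.1, 7.2, 7.4, 8.0, 8.1, 8.3.
Count below 5.8: L = 11; count equal: E = 0; n = 23.
Percentile rank = 100·(11 + 0.5·0)/23 = 100·11/23 = 47.83.

47.8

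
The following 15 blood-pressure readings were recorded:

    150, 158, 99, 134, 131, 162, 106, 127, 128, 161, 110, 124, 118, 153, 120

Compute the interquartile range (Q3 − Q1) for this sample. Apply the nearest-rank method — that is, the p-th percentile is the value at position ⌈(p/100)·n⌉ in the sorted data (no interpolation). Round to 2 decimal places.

35.00

Sorted: 99, 106, 110, 118, 120, 124, 127, 128, 131, 134, 150, 153, 158, 161, 162.
n = 15.
P25: rank ⌈25/100·15⌉ = 4 → 118.
P75: rank ⌈75/100·15⌉ = 12 → 153.
Difference: 153 − 118 = 35.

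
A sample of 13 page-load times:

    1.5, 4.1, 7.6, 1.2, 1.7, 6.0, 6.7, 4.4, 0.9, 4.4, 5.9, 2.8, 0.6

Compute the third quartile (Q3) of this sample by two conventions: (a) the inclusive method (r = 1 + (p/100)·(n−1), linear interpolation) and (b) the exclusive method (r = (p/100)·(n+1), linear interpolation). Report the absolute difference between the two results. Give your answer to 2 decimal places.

Sorted: 0.6, 0.9, 1.2, 1.5, 1.7, 2.8, 4.1, 4.4, 4.4, 5.9, 6.0, 6.7, 7.6.
n = 13.
(a) r = 10 → value at rank 10 = 5.9.
(b) r = 10.5; between ranks 10 (5.9) and 11 (6.0): 5.95.
|5.9 − 5.95| = 0.05.

0.05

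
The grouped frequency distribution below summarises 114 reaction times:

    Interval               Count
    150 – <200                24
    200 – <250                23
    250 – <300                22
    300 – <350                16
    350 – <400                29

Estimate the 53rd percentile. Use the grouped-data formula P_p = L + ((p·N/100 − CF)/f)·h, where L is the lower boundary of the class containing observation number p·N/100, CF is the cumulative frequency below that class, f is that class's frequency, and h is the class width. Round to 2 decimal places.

280.50

N = 114; target position k = 53/100 · 114 = 60.42.
Cumulative frequencies: 24, 47, 69, 85, 114.
Observation 60.42 falls in the class 250 – <300.
L = 250, CF = 47, f = 22, h = 50.
P53 = 250 + ((60.42 − 47)/22)·50 = 250 + 30.5 = 280.5.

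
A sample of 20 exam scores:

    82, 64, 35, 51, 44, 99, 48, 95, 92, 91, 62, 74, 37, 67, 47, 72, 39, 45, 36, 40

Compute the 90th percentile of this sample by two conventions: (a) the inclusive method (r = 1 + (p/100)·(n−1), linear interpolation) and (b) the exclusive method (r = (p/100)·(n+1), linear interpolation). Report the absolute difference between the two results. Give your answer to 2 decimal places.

2.40

Sorted: 35, 36, 37, 39, 40, 44, 45, 47, 48, 51, 62, 64, 67, 72, 74, 82, 91, 92, 95, 99.
n = 20.
(a) r = 18.1; between ranks 18 (92) and 19 (95): 92.3.
(b) r = 18.9; between ranks 18 (92) and 19 (95): 94.7.
|92.3 − 94.7| = 2.4.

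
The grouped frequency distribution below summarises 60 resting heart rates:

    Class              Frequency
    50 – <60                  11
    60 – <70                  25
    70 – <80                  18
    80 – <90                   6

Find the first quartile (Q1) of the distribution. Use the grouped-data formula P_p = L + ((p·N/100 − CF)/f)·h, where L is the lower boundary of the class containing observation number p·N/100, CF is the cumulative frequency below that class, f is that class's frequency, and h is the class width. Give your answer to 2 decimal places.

N = 60; target position k = 25/100 · 60 = 15.
Cumulative frequencies: 11, 36, 54, 60.
Observation 15 falls in the class 60 – <70.
L = 60, CF = 11, f = 25, h = 10.
P25 = 60 + ((15 − 11)/25)·10 = 60 + 1.6 = 61.6.

61.60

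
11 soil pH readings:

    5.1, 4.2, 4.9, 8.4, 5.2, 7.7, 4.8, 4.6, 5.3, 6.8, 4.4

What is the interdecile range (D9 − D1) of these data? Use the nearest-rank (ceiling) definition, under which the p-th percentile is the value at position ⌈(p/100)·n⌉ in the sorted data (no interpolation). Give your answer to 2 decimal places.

Sorted: 4.2, 4.4, 4.6, 4.8, 4.9, 5.1, 5.2, 5.3, 6.8, 7.7, 8.4.
n = 11.
P10: rank ⌈10/100·11⌉ = 2 → 4.4.
P90: rank ⌈90/100·11⌉ = 10 → 7.7.
Difference: 7.7 − 4.4 = 3.3.

3.30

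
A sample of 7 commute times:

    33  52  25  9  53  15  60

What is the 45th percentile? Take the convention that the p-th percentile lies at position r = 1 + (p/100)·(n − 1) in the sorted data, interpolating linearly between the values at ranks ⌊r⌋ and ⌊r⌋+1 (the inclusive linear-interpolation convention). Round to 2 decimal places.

30.60

Sorted: 9, 15, 25, 33, 52, 53, 60.
n = 7.
r = 1 + (45/100)·(7 − 1) = 1 + 2.7 = 3.7.
Rank 3 is 25 and rank 4 is 33.
Interpolate: 25 + 0.7·(33 − 25) = 25 + 0.7·8 = 30.6.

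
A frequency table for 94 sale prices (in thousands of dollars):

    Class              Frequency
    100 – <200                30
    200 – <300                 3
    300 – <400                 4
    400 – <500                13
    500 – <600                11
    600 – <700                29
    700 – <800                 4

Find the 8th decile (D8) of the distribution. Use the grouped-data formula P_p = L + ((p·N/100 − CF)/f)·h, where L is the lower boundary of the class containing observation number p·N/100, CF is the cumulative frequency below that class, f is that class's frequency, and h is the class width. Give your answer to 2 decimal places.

648.97

N = 94; target position k = 80/100 · 94 = 75.2.
Cumulative frequencies: 30, 33, 37, 50, 61, 90, 94.
Observation 75.2 falls in the class 600 – <700.
L = 600, CF = 61, f = 29, h = 100.
P80 = 600 + ((75.2 − 61)/29)·100 = 600 + 48.9655 = 648.966.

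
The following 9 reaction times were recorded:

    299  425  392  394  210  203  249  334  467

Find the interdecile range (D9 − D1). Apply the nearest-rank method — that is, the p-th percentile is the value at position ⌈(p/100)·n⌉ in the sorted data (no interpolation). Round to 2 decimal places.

264.00

Sorted: 203, 210, 249, 299, 334, 392, 394, 425, 467.
n = 9.
P10: rank ⌈10/100·9⌉ = 1 → 203.
P90: rank ⌈90/100·9⌉ = 9 → 467.
Difference: 467 − 203 = 264.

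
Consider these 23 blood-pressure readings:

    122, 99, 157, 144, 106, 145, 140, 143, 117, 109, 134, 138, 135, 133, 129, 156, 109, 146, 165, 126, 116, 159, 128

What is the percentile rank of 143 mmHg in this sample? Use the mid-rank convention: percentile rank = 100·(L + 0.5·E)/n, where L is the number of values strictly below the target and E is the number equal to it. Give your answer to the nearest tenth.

Sorted: 99, 106, 109, 109, 116, 117, 122, 126, 128, 129, 133, 134, 135, 138, 140, 143, 144, 145, 146, 156, 157, 159, 165.
Count below 143: L = 15; count equal: E = 1; n = 23.
Percentile rank = 100·(15 + 0.5·1)/23 = 100·15.5/23 = 67.39.

67.4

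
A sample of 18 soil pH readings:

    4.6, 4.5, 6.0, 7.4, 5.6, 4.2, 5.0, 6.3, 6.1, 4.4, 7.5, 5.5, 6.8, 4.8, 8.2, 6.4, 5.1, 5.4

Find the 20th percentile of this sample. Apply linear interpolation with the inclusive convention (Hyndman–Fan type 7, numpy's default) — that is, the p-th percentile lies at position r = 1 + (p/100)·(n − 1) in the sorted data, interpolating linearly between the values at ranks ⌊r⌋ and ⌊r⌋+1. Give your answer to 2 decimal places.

4.68

Sorted: 4.2, 4.4, 4.5, 4.6, 4.8, 5.0, 5.1, 5.4, 5.5, 5.6, 6.0, 6.1, 6.3, 6.4, 6.8, 7.4, 7.5, 8.2.
n = 18.
r = 1 + (20/100)·(18 − 1) = 1 + 3.4 = 4.4.
Rank 4 is 4.6 and rank 5 is 4.8.
Interpolate: 4.6 + 0.4·(4.8 − 4.6) = 4.6 + 0.4·0.2 = 4.68.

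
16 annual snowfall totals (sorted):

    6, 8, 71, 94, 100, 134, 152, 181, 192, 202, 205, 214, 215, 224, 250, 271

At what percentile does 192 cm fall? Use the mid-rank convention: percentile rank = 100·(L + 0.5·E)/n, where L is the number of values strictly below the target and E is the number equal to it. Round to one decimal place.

Count below 192: L = 8; count equal: E = 1; n = 16.
Percentile rank = 100·(8 + 0.5·1)/16 = 100·8.5/16 = 53.12.

53.1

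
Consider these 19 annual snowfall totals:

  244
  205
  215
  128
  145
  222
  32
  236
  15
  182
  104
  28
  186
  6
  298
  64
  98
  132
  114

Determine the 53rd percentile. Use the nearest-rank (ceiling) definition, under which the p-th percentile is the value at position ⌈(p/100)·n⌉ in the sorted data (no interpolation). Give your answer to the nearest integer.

Sorted: 6, 15, 28, 32, 64, 98, 104, 114, 128, 132, 145, 182, 186, 205, 215, 222, 236, 244, 298.
n = 19.
Position = ⌈53/100 · 19⌉ = ⌈10.07⌉ = 11.
The value at rank 11 is 145.

145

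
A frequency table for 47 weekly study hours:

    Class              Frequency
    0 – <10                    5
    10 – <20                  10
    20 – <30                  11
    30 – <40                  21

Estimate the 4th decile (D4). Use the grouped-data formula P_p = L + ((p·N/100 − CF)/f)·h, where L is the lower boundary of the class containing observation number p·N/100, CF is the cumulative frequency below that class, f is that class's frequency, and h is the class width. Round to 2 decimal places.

23.45

N = 47; target position k = 40/100 · 47 = 18.8.
Cumulative frequencies: 5, 15, 26, 47.
Observation 18.8 falls in the class 20 – <30.
L = 20, CF = 15, f = 11, h = 10.
P40 = 20 + ((18.8 − 15)/11)·10 = 20 + 3.45455 = 23.4545.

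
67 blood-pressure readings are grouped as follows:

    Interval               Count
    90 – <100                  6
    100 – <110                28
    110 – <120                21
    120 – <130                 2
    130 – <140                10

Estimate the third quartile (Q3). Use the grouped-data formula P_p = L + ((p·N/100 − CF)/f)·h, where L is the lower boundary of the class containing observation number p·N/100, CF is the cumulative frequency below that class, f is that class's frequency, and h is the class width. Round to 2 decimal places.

N = 67; target position k = 75/100 · 67 = 50.25.
Cumulative frequencies: 6, 34, 55, 57, 67.
Observation 50.25 falls in the class 110 – <120.
L = 110, CF = 34, f = 21, h = 10.
P75 = 110 + ((50.25 − 34)/21)·10 = 110 + 7.7381 = 117.738.

117.74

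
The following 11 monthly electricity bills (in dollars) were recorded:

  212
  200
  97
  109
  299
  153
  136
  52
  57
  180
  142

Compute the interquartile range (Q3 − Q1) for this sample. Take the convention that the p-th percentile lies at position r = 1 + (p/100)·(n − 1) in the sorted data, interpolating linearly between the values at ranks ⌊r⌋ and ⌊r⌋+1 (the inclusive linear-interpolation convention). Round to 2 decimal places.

87.00

Sorted: 52, 57, 97, 109, 136, 142, 153, 180, 200, 212, 299.
n = 11.
P25: r = 3.5; ranks 3–4 are 97, 109; interpolating gives 103.
P75: r = 8.5; ranks 8–9 are 180, 200; interpolating gives 190.
Difference: 190 − 103 = 87.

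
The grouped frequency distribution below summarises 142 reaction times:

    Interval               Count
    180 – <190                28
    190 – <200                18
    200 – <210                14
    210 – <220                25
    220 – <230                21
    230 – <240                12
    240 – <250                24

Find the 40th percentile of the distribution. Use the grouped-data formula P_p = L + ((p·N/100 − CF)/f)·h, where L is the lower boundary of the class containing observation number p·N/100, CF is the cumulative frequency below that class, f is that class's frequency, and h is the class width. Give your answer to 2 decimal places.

N = 142; target position k = 40/100 · 142 = 56.8.
Cumulative frequencies: 28, 46, 60, 85, 106, 118, 142.
Observation 56.8 falls in the class 200 – <210.
L = 200, CF = 46, f = 14, h = 10.
P40 = 200 + ((56.8 − 46)/14)·10 = 200 + 7.71429 = 207.714.

207.71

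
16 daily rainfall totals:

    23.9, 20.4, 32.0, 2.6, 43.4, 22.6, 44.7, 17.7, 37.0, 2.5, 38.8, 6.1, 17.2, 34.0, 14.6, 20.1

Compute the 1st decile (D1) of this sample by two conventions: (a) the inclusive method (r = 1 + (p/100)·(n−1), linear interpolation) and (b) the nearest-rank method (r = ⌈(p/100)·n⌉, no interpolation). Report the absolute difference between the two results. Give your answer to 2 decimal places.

1.75

Sorted: 2.5, 2.6, 6.1, 14.6, 17.2, 17.7, 20.1, 20.4, 22.6, 23.9, 32.0, 34.0, 37.0, 38.8, 43.4, 44.7.
n = 16.
(a) r = 2.5; between ranks 2 (2.6) and 3 (6.1): 4.35.
(b) the nearest-rank method: rank 2 → 2.6.
|4.35 − 2.6| = 1.75.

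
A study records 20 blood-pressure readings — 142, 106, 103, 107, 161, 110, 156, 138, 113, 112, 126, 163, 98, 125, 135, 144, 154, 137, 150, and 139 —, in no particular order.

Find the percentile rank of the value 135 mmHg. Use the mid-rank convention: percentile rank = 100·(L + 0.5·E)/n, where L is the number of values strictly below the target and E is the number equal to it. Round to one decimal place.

47.5

Sorted: 98, 103, 106, 107, 110, 112, 113, 125, 126, 135, 137, 138, 139, 142, 144, 150, 154, 156, 161, 163.
Count below 135: L = 9; count equal: E = 1; n = 20.
Percentile rank = 100·(9 + 0.5·1)/20 = 100·9.5/20 = 47.5.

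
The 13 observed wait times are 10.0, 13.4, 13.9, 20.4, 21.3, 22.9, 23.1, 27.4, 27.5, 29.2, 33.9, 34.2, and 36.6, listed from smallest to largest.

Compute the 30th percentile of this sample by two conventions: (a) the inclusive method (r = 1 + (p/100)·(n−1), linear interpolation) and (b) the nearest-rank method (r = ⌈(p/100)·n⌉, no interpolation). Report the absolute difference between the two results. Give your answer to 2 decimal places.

0.54

n = 13.
(a) r = 4.6; between ranks 4 (20.4) and 5 (21.3): 20.94.
(b) the nearest-rank method: rank 4 → 20.4.
|20.94 − 20.4| = 0.54.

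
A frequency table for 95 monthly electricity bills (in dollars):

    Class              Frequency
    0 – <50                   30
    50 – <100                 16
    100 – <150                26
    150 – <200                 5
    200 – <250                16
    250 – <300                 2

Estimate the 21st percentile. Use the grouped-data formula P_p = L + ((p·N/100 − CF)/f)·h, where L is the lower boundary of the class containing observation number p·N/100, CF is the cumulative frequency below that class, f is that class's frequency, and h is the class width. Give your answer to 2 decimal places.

N = 95; target position k = 21/100 · 95 = 19.95.
Cumulative frequencies: 30, 46, 72, 77, 93, 95.
Observation 19.95 falls in the class 0 – <50.
L = 0, CF = 0, f = 30, h = 50.
P21 = 0 + ((19.95 − 0)/30)·50 = 0 + 33.25 = 33.25.

33.25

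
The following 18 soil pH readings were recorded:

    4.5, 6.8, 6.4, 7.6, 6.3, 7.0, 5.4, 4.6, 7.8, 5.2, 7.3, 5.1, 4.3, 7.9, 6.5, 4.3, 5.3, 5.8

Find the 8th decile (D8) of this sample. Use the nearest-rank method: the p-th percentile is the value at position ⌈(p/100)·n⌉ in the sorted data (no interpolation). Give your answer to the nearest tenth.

7.3

Sorted: 4.3, 4.3, 4.5, 4.6, 5.1, 5.2, 5.3, 5.4, 5.8, 6.3, 6.4, 6.5, 6.8, 7.0, 7.3, 7.6, 7.8, 7.9.
n = 18.
Position = ⌈80/100 · 18⌉ = ⌈14.4⌉ = 15.
The value at rank 15 is 7.3.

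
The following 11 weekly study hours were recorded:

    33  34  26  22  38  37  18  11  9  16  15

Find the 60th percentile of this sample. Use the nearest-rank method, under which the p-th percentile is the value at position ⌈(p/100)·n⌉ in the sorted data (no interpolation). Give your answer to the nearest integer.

26

Sorted: 9, 11, 15, 16, 18, 22, 26, 33, 34, 37, 38.
n = 11.
Position = ⌈60/100 · 11⌉ = ⌈6.6⌉ = 7.
The value at rank 7 is 26.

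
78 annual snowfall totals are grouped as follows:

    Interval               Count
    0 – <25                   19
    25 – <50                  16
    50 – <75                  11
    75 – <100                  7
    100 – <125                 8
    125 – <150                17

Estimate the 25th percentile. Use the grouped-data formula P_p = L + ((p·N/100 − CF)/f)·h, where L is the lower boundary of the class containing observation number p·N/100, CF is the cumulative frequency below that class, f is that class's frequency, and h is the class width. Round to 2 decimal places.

25.78

N = 78; target position k = 25/100 · 78 = 19.5.
Cumulative frequencies: 19, 35, 46, 53, 61, 78.
Observation 19.5 falls in the class 25 – <50.
L = 25, CF = 19, f = 16, h = 25.
P25 = 25 + ((19.5 − 19)/16)·25 = 25 + 0.78125 = 25.7812.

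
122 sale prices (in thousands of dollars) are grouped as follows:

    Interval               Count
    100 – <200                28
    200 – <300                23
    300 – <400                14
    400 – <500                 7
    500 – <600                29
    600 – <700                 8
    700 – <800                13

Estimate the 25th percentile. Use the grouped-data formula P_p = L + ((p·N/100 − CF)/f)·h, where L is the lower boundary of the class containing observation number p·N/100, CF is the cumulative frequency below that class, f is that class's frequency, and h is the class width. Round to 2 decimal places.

210.87

N = 122; target position k = 25/100 · 122 = 30.5.
Cumulative frequencies: 28, 51, 65, 72, 101, 109, 122.
Observation 30.5 falls in the class 200 – <300.
L = 200, CF = 28, f = 23, h = 100.
P25 = 200 + ((30.5 − 28)/23)·100 = 200 + 10.8696 = 210.87.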